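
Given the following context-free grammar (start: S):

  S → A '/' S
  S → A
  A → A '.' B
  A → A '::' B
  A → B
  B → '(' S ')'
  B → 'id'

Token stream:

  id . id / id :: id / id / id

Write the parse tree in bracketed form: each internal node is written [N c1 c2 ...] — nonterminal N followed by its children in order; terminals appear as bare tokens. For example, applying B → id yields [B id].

[S [A [A [B id]] . [B id]] / [S [A [A [B id]] :: [B id]] / [S [A [B id]] / [S [A [B id]]]]]]

S
A / S
A . B / S
B . B / S
id . B / S
id . id / S
id . id / A / S
id . id / A :: B / S
id . id / B :: B / S
id . id / id :: B / S
id . id / id :: id / S
id . id / id :: id / A / S
id . id / id :: id / B / S
id . id / id :: id / id / S
id . id / id :: id / id / A
id . id / id :: id / id / B
id . id / id :: id / id / id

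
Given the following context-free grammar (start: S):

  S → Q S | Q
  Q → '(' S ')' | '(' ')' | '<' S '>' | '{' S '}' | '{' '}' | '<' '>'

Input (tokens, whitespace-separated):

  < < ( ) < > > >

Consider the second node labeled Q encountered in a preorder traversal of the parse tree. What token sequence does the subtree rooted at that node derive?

[S [Q < [S [Q < [S [Q ( )] [S [Q < >]]] >]] >]]

< ( ) < > >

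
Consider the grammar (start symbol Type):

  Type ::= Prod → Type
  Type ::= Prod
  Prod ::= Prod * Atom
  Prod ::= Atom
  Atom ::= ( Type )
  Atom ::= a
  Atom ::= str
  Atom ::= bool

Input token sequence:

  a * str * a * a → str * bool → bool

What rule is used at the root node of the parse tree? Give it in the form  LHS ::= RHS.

[Type [Prod [Prod [Prod [Prod [Atom a]] * [Atom str]] * [Atom a]] * [Atom a]] → [Type [Prod [Prod [Atom str]] * [Atom bool]] → [Type [Prod [Atom bool]]]]]

Type ::= Prod → Type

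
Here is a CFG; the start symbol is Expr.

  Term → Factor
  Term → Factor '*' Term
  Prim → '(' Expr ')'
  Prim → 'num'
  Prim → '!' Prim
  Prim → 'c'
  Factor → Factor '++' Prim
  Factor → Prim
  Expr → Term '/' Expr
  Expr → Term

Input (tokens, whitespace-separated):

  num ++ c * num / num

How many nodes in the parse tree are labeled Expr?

[Expr [Term [Factor [Factor [Prim num]] ++ [Prim c]] * [Term [Factor [Prim num]]]] / [Expr [Term [Factor [Prim num]]]]]

2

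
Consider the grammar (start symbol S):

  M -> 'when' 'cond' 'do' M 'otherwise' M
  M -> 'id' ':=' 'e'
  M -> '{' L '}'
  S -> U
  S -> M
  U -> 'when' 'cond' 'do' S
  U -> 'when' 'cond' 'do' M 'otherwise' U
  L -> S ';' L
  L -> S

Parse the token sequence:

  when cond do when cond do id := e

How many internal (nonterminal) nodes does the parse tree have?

6

[S [U when cond do [S [U when cond do [S [M id := e]]]]]]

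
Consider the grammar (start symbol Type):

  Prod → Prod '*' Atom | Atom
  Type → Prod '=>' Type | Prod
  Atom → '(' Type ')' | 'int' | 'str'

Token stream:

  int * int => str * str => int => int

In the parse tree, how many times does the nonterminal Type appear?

[Type [Prod [Prod [Atom int]] * [Atom int]] => [Type [Prod [Prod [Atom str]] * [Atom str]] => [Type [Prod [Atom int]] => [Type [Prod [Atom int]]]]]]

4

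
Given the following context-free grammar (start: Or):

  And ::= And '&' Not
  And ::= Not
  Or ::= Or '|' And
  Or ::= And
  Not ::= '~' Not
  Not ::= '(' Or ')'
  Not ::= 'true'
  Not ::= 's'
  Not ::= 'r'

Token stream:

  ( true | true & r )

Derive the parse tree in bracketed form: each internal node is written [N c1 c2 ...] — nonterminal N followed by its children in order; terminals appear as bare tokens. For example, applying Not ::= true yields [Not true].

Or
And
Not
( Or )
( Or | And )
( And | And )
( Not | And )
( true | And )
( true | And & Not )
( true | Not & Not )
( true | true & Not )
( true | true & r )

[Or [And [Not ( [Or [Or [And [Not true]]] | [And [And [Not true]] & [Not r]]] )]]]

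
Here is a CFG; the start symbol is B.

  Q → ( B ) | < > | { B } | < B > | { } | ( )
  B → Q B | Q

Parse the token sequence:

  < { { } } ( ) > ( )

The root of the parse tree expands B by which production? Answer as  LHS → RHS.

[B [Q < [B [Q { [B [Q { }]] }] [B [Q ( )]]] >] [B [Q ( )]]]

B → Q B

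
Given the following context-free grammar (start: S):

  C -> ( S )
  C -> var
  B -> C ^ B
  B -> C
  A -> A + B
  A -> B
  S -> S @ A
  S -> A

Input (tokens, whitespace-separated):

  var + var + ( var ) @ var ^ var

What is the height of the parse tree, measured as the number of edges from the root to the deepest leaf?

9

[S [S [A [A [A [B [C var]]] + [B [C var]]] + [B [C ( [S [A [B [C var]]]] )]]]] @ [A [B [C var] ^ [B [C var]]]]]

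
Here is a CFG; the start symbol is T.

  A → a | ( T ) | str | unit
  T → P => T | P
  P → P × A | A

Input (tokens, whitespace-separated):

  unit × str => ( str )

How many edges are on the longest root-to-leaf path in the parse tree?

[T [P [P [A unit]] × [A str]] => [T [P [A ( [T [P [A str]]] )]]]]

7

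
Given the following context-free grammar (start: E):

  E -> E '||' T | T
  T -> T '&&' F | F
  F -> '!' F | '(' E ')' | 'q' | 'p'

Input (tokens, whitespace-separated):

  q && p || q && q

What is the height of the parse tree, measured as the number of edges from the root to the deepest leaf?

[E [E [T [T [F q]] && [F p]]] || [T [T [F q]] && [F q]]]

5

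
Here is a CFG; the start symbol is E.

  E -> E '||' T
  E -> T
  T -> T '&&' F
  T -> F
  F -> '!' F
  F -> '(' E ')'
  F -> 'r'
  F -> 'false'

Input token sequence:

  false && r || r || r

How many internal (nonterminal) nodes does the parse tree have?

[E [E [E [T [T [F false]] && [F r]]] || [T [F r]]] || [T [F r]]]

11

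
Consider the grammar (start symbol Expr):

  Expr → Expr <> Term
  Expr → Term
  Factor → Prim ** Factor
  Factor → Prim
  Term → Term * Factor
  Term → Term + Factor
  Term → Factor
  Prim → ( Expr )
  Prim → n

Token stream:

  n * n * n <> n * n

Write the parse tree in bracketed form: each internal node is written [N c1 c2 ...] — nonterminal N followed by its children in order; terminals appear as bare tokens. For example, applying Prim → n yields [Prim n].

Expr
Expr <> Term
Term <> Term
Term * Factor <> Term
Term * Factor * Factor <> Term
Factor * Factor * Factor <> Term
Prim * Factor * Factor <> Term
n * Factor * Factor <> Term
n * Prim * Factor <> Term
n * n * Factor <> Term
n * n * Prim <> Term
n * n * n <> Term
n * n * n <> Term * Factor
n * n * n <> Factor * Factor
n * n * n <> Prim * Factor
n * n * n <> n * Factor
n * n * n <> n * Prim
n * n * n <> n * n

[Expr [Expr [Term [Term [Term [Factor [Prim n]]] * [Factor [Prim n]]] * [Factor [Prim n]]]] <> [Term [Term [Factor [Prim n]]] * [Factor [Prim n]]]]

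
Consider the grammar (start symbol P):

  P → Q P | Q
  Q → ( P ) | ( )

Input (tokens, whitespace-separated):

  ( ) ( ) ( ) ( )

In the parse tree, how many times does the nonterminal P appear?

4

[P [Q ( )] [P [Q ( )] [P [Q ( )] [P [Q ( )]]]]]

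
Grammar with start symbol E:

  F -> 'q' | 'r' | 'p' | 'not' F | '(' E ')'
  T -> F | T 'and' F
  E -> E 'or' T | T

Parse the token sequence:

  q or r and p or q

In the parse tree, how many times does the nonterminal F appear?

[E [E [E [T [F q]]] or [T [T [F r]] and [F p]]] or [T [F q]]]

4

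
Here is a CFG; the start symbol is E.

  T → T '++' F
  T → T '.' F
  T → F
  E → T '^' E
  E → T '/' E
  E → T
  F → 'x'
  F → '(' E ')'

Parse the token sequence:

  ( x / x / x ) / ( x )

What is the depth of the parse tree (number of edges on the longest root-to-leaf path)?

[E [T [F ( [E [T [F x]] / [E [T [F x]] / [E [T [F x]]]]] )]] / [E [T [F ( [E [T [F x]]] )]]]]

8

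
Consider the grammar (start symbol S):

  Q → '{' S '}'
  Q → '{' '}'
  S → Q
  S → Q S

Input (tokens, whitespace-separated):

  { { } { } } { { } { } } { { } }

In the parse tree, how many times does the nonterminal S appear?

[S [Q { [S [Q { }] [S [Q { }]]] }] [S [Q { [S [Q { }] [S [Q { }]]] }] [S [Q { [S [Q { }]] }]]]]

8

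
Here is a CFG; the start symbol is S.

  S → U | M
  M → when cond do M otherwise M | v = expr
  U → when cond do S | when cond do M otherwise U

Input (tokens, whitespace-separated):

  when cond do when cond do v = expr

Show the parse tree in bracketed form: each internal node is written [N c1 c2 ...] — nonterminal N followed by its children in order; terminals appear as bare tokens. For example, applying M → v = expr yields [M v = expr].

S
U
when cond do S
when cond do U
when cond do when cond do S
when cond do when cond do M
when cond do when cond do v = expr

[S [U when cond do [S [U when cond do [S [M v = expr]]]]]]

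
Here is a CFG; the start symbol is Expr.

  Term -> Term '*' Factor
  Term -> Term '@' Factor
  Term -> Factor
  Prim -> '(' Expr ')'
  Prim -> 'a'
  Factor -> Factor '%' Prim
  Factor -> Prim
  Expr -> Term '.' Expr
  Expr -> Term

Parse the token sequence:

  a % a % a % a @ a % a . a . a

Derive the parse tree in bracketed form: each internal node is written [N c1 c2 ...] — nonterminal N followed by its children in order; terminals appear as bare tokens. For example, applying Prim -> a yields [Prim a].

[Expr [Term [Term [Factor [Factor [Factor [Factor [Prim a]] % [Prim a]] % [Prim a]] % [Prim a]]] @ [Factor [Factor [Prim a]] % [Prim a]]] . [Expr [Term [Factor [Prim a]]] . [Expr [Term [Factor [Prim a]]]]]]

Expr
Term . Expr
Term @ Factor . Expr
Factor @ Factor . Expr
Factor % Prim @ Factor . Expr
Factor % Prim % Prim @ Factor . Expr
Factor % Prim % Prim % Prim @ Factor . Expr
Prim % Prim % Prim % Prim @ Factor . Expr
a % Prim % Prim % Prim @ Factor . Expr
a % a % Prim % Prim @ Factor . Expr
a % a % a % Prim @ Factor . Expr
a % a % a % a @ Factor . Expr
a % a % a % a @ Factor % Prim . Expr
a % a % a % a @ Prim % Prim . Expr
a % a % a % a @ a % Prim . Expr
a % a % a % a @ a % a . Expr
a % a % a % a @ a % a . Term . Expr
a % a % a % a @ a % a . Factor . Expr
a % a % a % a @ a % a . Prim . Expr
a % a % a % a @ a % a . a . Expr
a % a % a % a @ a % a . a . Term
a % a % a % a @ a % a . a . Factor
a % a % a % a @ a % a . a . Prim
a % a % a % a @ a % a . a . a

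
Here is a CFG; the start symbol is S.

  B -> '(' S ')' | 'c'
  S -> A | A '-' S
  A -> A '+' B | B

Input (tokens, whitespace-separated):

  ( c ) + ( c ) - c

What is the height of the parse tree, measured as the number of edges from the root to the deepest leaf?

7

[S [A [A [B ( [S [A [B c]]] )]] + [B ( [S [A [B c]]] )]] - [S [A [B c]]]]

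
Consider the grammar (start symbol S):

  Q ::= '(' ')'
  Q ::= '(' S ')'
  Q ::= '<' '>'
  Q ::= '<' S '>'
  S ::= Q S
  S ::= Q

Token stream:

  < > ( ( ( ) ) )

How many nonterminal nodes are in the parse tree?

8

[S [Q < >] [S [Q ( [S [Q ( [S [Q ( )]] )]] )]]]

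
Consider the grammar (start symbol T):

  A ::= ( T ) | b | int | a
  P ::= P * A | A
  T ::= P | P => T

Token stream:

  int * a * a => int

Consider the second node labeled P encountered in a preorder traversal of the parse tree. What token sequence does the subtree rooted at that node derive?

int * a

[T [P [P [P [A int]] * [A a]] * [A a]] => [T [P [A int]]]]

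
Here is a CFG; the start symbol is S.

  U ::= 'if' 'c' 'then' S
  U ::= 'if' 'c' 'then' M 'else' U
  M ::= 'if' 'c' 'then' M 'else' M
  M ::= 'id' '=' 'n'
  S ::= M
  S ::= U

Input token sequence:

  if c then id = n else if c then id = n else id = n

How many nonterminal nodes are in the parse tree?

[S [M if c then [M id = n] else [M if c then [M id = n] else [M id = n]]]]

6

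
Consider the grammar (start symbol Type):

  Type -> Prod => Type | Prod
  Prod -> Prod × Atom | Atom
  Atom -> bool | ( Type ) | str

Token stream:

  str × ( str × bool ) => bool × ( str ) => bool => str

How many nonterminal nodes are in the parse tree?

[Type [Prod [Prod [Atom str]] × [Atom ( [Type [Prod [Prod [Atom str]] × [Atom bool]]] )]] => [Type [Prod [Prod [Atom bool]] × [Atom ( [Type [Prod [Atom str]]] )]] => [Type [Prod [Atom bool]] => [Type [Prod [Atom str]]]]]]

24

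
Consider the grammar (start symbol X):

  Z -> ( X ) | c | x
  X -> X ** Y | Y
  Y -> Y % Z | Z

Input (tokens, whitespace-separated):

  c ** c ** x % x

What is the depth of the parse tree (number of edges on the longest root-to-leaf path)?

[X [X [X [Y [Z c]]] ** [Y [Z c]]] ** [Y [Y [Z x]] % [Z x]]]

5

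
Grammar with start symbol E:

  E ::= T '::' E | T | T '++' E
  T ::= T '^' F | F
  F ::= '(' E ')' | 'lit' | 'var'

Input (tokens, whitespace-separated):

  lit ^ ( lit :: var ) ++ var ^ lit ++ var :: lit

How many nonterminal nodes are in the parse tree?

[E [T [T [F lit]] ^ [F ( [E [T [F lit]] :: [E [T [F var]]]] )]] ++ [E [T [T [F var]] ^ [F lit]] ++ [E [T [F var]] :: [E [T [F lit]]]]]]

22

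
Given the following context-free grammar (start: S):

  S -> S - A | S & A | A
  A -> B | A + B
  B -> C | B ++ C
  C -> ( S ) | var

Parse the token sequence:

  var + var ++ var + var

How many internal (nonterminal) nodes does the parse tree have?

12

[S [A [A [A [B [C var]]] + [B [B [C var]] ++ [C var]]] + [B [C var]]]]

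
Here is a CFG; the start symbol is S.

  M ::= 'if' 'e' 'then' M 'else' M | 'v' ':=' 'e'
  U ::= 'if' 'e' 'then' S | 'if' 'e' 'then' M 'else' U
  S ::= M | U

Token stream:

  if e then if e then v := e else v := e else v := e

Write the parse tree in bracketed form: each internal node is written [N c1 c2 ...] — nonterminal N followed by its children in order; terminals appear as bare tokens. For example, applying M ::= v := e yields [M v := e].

S
M
if e then M else M
if e then if e then M else M else M
if e then if e then v := e else M else M
if e then if e then v := e else v := e else M
if e then if e then v := e else v := e else v := e

[S [M if e then [M if e then [M v := e] else [M v := e]] else [M v := e]]]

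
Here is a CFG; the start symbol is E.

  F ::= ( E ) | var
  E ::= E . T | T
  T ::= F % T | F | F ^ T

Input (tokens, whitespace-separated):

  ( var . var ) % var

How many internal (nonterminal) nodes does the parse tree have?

11

[E [T [F ( [E [E [T [F var]]] . [T [F var]]] )] % [T [F var]]]]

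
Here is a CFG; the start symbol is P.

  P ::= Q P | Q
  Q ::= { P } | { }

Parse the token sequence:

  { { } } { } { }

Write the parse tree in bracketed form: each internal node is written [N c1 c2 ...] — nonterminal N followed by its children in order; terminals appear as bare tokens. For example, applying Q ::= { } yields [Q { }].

P
Q P
{ P } P
{ Q } P
{ { } } P
{ { } } Q P
{ { } } { } P
{ { } } { } Q
{ { } } { } { }

[P [Q { [P [Q { }]] }] [P [Q { }] [P [Q { }]]]]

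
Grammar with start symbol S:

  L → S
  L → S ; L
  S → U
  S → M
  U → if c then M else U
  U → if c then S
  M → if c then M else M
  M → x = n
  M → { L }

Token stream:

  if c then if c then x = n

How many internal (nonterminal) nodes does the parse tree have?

6

[S [U if c then [S [U if c then [S [M x = n]]]]]]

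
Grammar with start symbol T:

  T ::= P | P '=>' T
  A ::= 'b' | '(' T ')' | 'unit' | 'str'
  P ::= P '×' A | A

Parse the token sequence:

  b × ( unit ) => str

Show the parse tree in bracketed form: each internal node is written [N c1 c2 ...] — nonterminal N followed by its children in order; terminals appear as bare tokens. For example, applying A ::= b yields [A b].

[T [P [P [A b]] × [A ( [T [P [A unit]]] )]] => [T [P [A str]]]]

T
P => T
P × A => T
A × A => T
b × A => T
b × ( T ) => T
b × ( P ) => T
b × ( A ) => T
b × ( unit ) => T
b × ( unit ) => P
b × ( unit ) => A
b × ( unit ) => str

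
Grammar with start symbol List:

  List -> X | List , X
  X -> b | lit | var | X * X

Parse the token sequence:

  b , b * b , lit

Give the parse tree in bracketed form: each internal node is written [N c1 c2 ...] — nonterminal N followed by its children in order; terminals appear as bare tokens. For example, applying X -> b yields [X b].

List
List , X
List , X , X
X , X , X
b , X , X
b , X * X , X
b , b * X , X
b , b * b , X
b , b * b , lit

[List [List [List [X b]] , [X [X b] * [X b]]] , [X lit]]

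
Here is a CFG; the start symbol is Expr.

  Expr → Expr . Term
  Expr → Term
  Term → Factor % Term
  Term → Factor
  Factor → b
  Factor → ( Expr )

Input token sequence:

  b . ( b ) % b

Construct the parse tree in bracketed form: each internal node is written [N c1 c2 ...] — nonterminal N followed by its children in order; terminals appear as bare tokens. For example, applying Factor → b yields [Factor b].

[Expr [Expr [Term [Factor b]]] . [Term [Factor ( [Expr [Term [Factor b]]] )] % [Term [Factor b]]]]

Expr
Expr . Term
Term . Term
Factor . Term
b . Term
b . Factor % Term
b . ( Expr ) % Term
b . ( Term ) % Term
b . ( Factor ) % Term
b . ( b ) % Term
b . ( b ) % Factor
b . ( b ) % b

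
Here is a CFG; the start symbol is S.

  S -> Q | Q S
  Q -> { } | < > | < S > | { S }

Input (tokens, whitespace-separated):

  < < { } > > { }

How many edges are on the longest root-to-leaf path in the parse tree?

[S [Q < [S [Q < [S [Q { }]] >]] >] [S [Q { }]]]

6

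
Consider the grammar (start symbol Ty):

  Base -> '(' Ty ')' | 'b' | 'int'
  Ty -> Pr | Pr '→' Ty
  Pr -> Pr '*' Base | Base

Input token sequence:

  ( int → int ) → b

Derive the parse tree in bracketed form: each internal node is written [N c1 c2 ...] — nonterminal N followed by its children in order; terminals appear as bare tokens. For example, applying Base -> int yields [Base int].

[Ty [Pr [Base ( [Ty [Pr [Base int]] → [Ty [Pr [Base int]]]] )]] → [Ty [Pr [Base b]]]]

Ty
Pr → Ty
Base → Ty
( Ty ) → Ty
( Pr → Ty ) → Ty
( Base → Ty ) → Ty
( int → Ty ) → Ty
( int → Pr ) → Ty
( int → Base ) → Ty
( int → int ) → Ty
( int → int ) → Pr
( int → int ) → Base
( int → int ) → b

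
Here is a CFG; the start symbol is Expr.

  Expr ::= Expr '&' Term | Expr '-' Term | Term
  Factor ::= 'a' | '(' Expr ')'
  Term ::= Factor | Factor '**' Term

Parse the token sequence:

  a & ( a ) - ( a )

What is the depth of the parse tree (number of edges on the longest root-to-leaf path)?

[Expr [Expr [Expr [Term [Factor a]]] & [Term [Factor ( [Expr [Term [Factor a]]] )]]] - [Term [Factor ( [Expr [Term [Factor a]]] )]]]

7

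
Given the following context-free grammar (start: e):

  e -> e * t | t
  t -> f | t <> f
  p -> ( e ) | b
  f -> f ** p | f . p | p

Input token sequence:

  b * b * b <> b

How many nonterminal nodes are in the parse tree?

[e [e [e [t [f [p b]]]] * [t [f [p b]]]] * [t [t [f [p b]]] <> [f [p b]]]]

15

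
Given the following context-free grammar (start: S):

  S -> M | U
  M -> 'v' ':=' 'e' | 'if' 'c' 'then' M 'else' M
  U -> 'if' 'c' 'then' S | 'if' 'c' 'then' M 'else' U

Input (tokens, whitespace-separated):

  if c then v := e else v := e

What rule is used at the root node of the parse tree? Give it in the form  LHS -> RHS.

S -> M

[S [M if c then [M v := e] else [M v := e]]]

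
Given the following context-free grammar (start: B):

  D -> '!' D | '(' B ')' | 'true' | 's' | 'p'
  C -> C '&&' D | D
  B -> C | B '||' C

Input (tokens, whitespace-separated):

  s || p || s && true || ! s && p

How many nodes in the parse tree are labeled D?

[B [B [B [B [C [D s]]] || [C [D p]]] || [C [C [D s]] && [D true]]] || [C [C [D ! [D s]]] && [D p]]]

7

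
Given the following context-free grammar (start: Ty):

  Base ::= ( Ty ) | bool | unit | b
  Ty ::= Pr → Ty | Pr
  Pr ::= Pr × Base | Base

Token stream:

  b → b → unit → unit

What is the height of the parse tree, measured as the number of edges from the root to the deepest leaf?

[Ty [Pr [Base b]] → [Ty [Pr [Base b]] → [Ty [Pr [Base unit]] → [Ty [Pr [Base unit]]]]]]

6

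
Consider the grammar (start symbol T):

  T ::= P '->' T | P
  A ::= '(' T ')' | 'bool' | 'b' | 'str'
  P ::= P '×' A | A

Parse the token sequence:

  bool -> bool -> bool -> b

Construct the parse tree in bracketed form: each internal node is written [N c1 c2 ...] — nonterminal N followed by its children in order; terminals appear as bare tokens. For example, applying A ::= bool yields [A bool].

[T [P [A bool]] -> [T [P [A bool]] -> [T [P [A bool]] -> [T [P [A b]]]]]]

T
P -> T
A -> T
bool -> T
bool -> P -> T
bool -> A -> T
bool -> bool -> T
bool -> bool -> P -> T
bool -> bool -> A -> T
bool -> bool -> bool -> T
bool -> bool -> bool -> P
bool -> bool -> bool -> A
bool -> bool -> bool -> b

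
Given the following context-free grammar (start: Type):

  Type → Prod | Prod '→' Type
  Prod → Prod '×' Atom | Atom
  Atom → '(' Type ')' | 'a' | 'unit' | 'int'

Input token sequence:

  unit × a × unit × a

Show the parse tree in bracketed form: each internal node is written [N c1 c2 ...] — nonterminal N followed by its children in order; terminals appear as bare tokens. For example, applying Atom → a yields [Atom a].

[Type [Prod [Prod [Prod [Prod [Atom unit]] × [Atom a]] × [Atom unit]] × [Atom a]]]

Type
Prod
Prod × Atom
Prod × Atom × Atom
Prod × Atom × Atom × Atom
Atom × Atom × Atom × Atom
unit × Atom × Atom × Atom
unit × a × Atom × Atom
unit × a × unit × Atom
unit × a × unit × a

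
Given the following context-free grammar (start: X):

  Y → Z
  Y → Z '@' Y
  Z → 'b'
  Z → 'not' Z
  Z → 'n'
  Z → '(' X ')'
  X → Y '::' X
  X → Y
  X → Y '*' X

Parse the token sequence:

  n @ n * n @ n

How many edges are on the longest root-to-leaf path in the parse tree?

[X [Y [Z n] @ [Y [Z n]]] * [X [Y [Z n] @ [Y [Z n]]]]]

5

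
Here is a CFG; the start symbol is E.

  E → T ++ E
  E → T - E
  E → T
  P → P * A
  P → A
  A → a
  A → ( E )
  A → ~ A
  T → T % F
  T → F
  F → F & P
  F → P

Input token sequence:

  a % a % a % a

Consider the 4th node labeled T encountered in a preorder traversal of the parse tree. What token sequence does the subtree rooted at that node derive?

a

[E [T [T [T [T [F [P [A a]]]] % [F [P [A a]]]] % [F [P [A a]]]] % [F [P [A a]]]]]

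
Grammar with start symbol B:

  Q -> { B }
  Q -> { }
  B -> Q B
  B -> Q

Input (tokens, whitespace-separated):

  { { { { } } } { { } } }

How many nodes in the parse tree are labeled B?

6

[B [Q { [B [Q { [B [Q { [B [Q { }]] }]] }] [B [Q { [B [Q { }]] }]]] }]]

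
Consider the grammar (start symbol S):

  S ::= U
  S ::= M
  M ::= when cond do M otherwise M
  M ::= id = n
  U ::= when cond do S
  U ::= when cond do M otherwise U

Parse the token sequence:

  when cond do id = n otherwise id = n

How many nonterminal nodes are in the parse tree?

4

[S [M when cond do [M id = n] otherwise [M id = n]]]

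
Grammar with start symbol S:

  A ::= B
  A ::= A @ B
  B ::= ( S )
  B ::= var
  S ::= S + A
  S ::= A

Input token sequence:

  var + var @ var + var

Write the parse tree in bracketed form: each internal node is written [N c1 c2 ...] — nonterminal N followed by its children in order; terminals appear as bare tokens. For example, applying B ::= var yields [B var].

S
S + A
S + A + A
A + A + A
B + A + A
var + A + A
var + A @ B + A
var + B @ B + A
var + var @ B + A
var + var @ var + A
var + var @ var + B
var + var @ var + var

[S [S [S [A [B var]]] + [A [A [B var]] @ [B var]]] + [A [B var]]]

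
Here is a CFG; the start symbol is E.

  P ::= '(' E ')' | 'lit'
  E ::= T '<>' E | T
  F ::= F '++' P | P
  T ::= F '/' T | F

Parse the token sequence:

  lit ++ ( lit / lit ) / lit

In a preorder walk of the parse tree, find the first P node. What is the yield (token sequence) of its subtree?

lit

[E [T [F [F [P lit]] ++ [P ( [E [T [F [P lit]] / [T [F [P lit]]]]] )]] / [T [F [P lit]]]]]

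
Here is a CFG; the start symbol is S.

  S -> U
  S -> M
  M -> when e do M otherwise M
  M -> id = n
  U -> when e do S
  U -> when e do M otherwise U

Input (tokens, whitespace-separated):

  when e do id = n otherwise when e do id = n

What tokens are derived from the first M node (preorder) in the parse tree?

[S [U when e do [M id = n] otherwise [U when e do [S [M id = n]]]]]

id = n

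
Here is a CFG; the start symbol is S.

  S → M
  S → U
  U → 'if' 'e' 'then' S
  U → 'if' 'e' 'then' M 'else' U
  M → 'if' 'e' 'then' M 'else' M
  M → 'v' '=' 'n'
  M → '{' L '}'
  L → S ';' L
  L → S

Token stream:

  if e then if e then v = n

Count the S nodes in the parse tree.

[S [U if e then [S [U if e then [S [M v = n]]]]]]

3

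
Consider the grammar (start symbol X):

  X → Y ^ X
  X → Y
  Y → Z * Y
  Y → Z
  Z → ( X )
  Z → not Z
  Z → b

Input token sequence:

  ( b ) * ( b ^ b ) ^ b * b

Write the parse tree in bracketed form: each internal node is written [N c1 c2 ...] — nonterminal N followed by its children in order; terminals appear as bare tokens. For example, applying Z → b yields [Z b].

X
Y ^ X
Z * Y ^ X
( X ) * Y ^ X
( Y ) * Y ^ X
( Z ) * Y ^ X
( b ) * Y ^ X
( b ) * Z ^ X
( b ) * ( X ) ^ X
( b ) * ( Y ^ X ) ^ X
( b ) * ( Z ^ X ) ^ X
( b ) * ( b ^ X ) ^ X
( b ) * ( b ^ Y ) ^ X
( b ) * ( b ^ Z ) ^ X
( b ) * ( b ^ b ) ^ X
( b ) * ( b ^ b ) ^ Y
( b ) * ( b ^ b ) ^ Z * Y
( b ) * ( b ^ b ) ^ b * Y
( b ) * ( b ^ b ) ^ b * Z
( b ) * ( b ^ b ) ^ b * b

[X [Y [Z ( [X [Y [Z b]]] )] * [Y [Z ( [X [Y [Z b]] ^ [X [Y [Z b]]]] )]]] ^ [X [Y [Z b] * [Y [Z b]]]]]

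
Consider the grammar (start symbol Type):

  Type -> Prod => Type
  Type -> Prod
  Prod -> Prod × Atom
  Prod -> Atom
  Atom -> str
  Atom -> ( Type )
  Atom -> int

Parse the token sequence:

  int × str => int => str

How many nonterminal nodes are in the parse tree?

[Type [Prod [Prod [Atom int]] × [Atom str]] => [Type [Prod [Atom int]] => [Type [Prod [Atom str]]]]]

11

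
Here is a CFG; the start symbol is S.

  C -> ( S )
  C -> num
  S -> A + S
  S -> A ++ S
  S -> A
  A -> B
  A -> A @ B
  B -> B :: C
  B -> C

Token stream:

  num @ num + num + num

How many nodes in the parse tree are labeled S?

3

[S [A [A [B [C num]]] @ [B [C num]]] + [S [A [B [C num]]] + [S [A [B [C num]]]]]]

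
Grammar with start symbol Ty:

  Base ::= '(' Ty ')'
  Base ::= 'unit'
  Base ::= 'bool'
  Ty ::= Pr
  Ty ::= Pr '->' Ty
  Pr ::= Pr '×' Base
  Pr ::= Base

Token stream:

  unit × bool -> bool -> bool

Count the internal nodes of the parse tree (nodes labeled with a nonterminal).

11

[Ty [Pr [Pr [Base unit]] × [Base bool]] -> [Ty [Pr [Base bool]] -> [Ty [Pr [Base bool]]]]]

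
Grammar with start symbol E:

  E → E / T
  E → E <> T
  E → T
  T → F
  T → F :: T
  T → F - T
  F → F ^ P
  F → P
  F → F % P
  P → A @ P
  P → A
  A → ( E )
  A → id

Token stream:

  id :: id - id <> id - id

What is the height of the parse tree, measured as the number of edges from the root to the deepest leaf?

8

[E [E [T [F [P [A id]]] :: [T [F [P [A id]]] - [T [F [P [A id]]]]]]] <> [T [F [P [A id]]] - [T [F [P [A id]]]]]]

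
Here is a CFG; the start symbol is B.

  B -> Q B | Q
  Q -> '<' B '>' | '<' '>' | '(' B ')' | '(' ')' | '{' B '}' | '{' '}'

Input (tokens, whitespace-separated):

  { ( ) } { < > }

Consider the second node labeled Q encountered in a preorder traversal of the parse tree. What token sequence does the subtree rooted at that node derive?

( )

[B [Q { [B [Q ( )]] }] [B [Q { [B [Q < >]] }]]]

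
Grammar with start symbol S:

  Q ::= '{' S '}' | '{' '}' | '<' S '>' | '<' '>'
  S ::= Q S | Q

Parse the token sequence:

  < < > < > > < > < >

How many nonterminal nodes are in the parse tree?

10

[S [Q < [S [Q < >] [S [Q < >]]] >] [S [Q < >] [S [Q < >]]]]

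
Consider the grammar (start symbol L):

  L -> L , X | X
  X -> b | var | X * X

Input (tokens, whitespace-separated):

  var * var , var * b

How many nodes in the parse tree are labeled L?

[L [L [X [X var] * [X var]]] , [X [X var] * [X b]]]

2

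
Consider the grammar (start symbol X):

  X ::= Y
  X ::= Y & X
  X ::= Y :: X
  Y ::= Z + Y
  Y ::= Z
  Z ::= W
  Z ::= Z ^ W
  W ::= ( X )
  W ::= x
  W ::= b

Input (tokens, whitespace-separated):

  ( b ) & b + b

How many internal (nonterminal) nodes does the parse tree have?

15

[X [Y [Z [W ( [X [Y [Z [W b]]]] )]]] & [X [Y [Z [W b]] + [Y [Z [W b]]]]]]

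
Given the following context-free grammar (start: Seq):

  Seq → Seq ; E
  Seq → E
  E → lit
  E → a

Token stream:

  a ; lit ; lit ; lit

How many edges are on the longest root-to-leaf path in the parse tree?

5

[Seq [Seq [Seq [Seq [E a]] ; [E lit]] ; [E lit]] ; [E lit]]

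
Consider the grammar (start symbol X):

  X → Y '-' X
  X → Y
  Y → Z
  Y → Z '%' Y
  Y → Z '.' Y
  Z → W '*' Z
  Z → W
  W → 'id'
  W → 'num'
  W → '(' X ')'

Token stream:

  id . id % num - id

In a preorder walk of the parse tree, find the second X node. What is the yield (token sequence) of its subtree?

[X [Y [Z [W id]] . [Y [Z [W id]] % [Y [Z [W num]]]]] - [X [Y [Z [W id]]]]]

id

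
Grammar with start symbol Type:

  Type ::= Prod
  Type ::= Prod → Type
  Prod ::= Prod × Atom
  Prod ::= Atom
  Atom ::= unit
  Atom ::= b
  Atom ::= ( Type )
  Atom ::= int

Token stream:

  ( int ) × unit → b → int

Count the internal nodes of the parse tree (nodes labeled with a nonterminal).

14

[Type [Prod [Prod [Atom ( [Type [Prod [Atom int]]] )]] × [Atom unit]] → [Type [Prod [Atom b]] → [Type [Prod [Atom int]]]]]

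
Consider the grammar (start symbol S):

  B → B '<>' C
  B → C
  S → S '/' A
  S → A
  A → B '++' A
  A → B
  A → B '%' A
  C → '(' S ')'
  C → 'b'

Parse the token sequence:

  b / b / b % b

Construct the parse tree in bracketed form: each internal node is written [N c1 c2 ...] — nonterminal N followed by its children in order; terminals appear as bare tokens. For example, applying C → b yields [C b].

S
S / A
S / A / A
A / A / A
B / A / A
C / A / A
b / A / A
b / B / A
b / C / A
b / b / A
b / b / B % A
b / b / C % A
b / b / b % A
b / b / b % B
b / b / b % C
b / b / b % b

[S [S [S [A [B [C b]]]] / [A [B [C b]]]] / [A [B [C b]] % [A [B [C b]]]]]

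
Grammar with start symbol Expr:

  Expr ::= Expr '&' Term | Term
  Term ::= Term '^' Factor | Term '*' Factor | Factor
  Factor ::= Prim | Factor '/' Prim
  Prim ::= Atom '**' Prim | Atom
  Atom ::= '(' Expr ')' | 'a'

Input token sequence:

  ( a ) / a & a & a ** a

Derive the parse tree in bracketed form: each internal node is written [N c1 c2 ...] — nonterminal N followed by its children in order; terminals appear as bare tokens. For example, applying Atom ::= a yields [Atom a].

[Expr [Expr [Expr [Term [Factor [Factor [Prim [Atom ( [Expr [Term [Factor [Prim [Atom a]]]]] )]]] / [Prim [Atom a]]]]] & [Term [Factor [Prim [Atom a]]]]] & [Term [Factor [Prim [Atom a] ** [Prim [Atom a]]]]]]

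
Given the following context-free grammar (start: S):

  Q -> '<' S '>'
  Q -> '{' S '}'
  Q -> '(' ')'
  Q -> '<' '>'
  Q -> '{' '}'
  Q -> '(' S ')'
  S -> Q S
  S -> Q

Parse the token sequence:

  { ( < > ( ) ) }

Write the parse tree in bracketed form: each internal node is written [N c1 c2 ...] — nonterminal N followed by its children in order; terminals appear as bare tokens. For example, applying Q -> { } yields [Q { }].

[S [Q { [S [Q ( [S [Q < >] [S [Q ( )]]] )]] }]]

S
Q
{ S }
{ Q }
{ ( S ) }
{ ( Q S ) }
{ ( < > S ) }
{ ( < > Q ) }
{ ( < > ( ) ) }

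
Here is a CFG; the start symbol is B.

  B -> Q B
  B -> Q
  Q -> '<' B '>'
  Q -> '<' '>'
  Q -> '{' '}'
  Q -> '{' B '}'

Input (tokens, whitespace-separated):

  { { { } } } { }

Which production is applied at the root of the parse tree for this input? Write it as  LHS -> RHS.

[B [Q { [B [Q { [B [Q { }]] }]] }] [B [Q { }]]]

B -> Q B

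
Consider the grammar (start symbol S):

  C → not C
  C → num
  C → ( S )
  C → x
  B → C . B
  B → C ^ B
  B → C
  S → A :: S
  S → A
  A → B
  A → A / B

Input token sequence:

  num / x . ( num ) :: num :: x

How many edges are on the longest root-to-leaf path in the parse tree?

9

[S [A [A [B [C num]]] / [B [C x] . [B [C ( [S [A [B [C num]]]] )]]]] :: [S [A [B [C num]]] :: [S [A [B [C x]]]]]]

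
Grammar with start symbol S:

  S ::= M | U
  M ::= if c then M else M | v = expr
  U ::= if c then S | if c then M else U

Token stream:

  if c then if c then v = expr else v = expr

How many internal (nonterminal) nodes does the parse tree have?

6

[S [U if c then [S [M if c then [M v = expr] else [M v = expr]]]]]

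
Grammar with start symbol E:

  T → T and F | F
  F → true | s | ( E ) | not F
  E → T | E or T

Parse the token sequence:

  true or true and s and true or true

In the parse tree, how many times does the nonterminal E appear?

3

[E [E [E [T [F true]]] or [T [T [T [F true]] and [F s]] and [F true]]] or [T [F true]]]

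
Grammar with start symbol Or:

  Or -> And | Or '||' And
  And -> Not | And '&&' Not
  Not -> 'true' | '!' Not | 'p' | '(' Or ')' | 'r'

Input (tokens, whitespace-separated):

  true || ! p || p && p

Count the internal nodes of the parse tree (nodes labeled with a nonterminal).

12

[Or [Or [Or [And [Not true]]] || [And [Not ! [Not p]]]] || [And [And [Not p]] && [Not p]]]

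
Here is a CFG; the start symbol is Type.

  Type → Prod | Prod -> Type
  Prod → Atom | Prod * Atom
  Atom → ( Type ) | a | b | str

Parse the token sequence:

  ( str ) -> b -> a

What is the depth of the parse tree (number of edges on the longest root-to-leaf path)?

[Type [Prod [Atom ( [Type [Prod [Atom str]]] )]] -> [Type [Prod [Atom b]] -> [Type [Prod [Atom a]]]]]

6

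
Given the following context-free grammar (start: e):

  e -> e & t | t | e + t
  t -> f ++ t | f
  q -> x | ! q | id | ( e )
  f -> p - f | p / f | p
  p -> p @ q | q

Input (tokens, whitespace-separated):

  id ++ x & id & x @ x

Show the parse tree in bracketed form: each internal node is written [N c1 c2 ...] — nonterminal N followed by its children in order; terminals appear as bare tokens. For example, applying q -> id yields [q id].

[e [e [e [t [f [p [q id]]] ++ [t [f [p [q x]]]]]] & [t [f [p [q id]]]]] & [t [f [p [p [q x]] @ [q x]]]]]

e
e & t
e & t & t
t & t & t
f ++ t & t & t
p ++ t & t & t
q ++ t & t & t
id ++ t & t & t
id ++ f & t & t
id ++ p & t & t
id ++ q & t & t
id ++ x & t & t
id ++ x & f & t
id ++ x & p & t
id ++ x & q & t
id ++ x & id & t
id ++ x & id & f
id ++ x & id & p
id ++ x & id & p @ q
id ++ x & id & q @ q
id ++ x & id & x @ q
id ++ x & id & x @ x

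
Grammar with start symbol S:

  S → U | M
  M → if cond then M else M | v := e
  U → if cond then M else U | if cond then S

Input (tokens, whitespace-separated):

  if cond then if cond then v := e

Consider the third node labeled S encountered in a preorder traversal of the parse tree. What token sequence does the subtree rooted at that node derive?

v := e

[S [U if cond then [S [U if cond then [S [M v := e]]]]]]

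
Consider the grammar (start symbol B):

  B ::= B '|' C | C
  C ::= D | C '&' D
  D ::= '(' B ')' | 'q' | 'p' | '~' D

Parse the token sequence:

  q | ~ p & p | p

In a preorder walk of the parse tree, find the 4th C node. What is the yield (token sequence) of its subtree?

p

[B [B [B [C [D q]]] | [C [C [D ~ [D p]]] & [D p]]] | [C [D p]]]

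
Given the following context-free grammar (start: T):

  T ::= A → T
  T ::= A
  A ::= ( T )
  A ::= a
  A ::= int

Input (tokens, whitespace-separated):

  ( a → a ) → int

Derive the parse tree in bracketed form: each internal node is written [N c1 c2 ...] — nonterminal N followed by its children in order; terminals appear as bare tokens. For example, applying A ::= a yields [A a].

[T [A ( [T [A a] → [T [A a]]] )] → [T [A int]]]

T
A → T
( T ) → T
( A → T ) → T
( a → T ) → T
( a → A ) → T
( a → a ) → T
( a → a ) → A
( a → a ) → int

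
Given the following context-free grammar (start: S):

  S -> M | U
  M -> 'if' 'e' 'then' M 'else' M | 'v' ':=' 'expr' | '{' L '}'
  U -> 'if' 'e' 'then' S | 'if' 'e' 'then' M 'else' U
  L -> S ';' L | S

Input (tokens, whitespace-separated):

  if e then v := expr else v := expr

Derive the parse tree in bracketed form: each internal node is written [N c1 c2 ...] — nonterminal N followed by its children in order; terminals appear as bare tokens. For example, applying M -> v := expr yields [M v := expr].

[S [M if e then [M v := expr] else [M v := expr]]]

S
M
if e then M else M
if e then v := expr else M
if e then v := expr else v := expr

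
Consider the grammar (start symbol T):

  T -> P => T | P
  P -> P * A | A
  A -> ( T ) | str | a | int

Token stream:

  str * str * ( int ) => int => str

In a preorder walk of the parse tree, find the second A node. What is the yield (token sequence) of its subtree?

[T [P [P [P [A str]] * [A str]] * [A ( [T [P [A int]]] )]] => [T [P [A int]] => [T [P [A str]]]]]

str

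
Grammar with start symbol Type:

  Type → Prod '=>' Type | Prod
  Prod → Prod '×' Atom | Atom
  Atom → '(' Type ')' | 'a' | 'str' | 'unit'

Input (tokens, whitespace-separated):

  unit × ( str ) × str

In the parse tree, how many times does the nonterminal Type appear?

[Type [Prod [Prod [Prod [Atom unit]] × [Atom ( [Type [Prod [Atom str]]] )]] × [Atom str]]]

2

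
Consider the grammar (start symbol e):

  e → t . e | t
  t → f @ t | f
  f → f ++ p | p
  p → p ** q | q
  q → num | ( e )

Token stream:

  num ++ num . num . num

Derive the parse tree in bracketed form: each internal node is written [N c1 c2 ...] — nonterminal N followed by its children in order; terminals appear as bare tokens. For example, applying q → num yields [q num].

e
t . e
f . e
f ++ p . e
p ++ p . e
q ++ p . e
num ++ p . e
num ++ q . e
num ++ num . e
num ++ num . t . e
num ++ num . f . e
num ++ num . p . e
num ++ num . q . e
num ++ num . num . e
num ++ num . num . t
num ++ num . num . f
num ++ num . num . p
num ++ num . num . q
num ++ num . num . num

[e [t [f [f [p [q num]]] ++ [p [q num]]]] . [e [t [f [p [q num]]]] . [e [t [f [p [q num]]]]]]]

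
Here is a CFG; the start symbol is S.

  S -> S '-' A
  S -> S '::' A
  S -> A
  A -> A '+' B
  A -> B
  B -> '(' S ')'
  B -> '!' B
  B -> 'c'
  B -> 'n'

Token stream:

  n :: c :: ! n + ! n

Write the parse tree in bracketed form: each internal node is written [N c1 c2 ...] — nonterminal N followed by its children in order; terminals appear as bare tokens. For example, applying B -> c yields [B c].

[S [S [S [A [B n]]] :: [A [B c]]] :: [A [A [B ! [B n]]] + [B ! [B n]]]]

S
S :: A
S :: A :: A
A :: A :: A
B :: A :: A
n :: A :: A
n :: B :: A
n :: c :: A
n :: c :: A + B
n :: c :: B + B
n :: c :: ! B + B
n :: c :: ! n + B
n :: c :: ! n + ! B
n :: c :: ! n + ! n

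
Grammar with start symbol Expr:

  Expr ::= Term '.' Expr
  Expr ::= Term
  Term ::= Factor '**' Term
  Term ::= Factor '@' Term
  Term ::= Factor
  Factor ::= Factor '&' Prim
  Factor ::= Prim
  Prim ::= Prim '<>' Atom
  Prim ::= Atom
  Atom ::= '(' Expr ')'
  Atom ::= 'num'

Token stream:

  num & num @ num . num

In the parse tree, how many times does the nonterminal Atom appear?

4

[Expr [Term [Factor [Factor [Prim [Atom num]]] & [Prim [Atom num]]] @ [Term [Factor [Prim [Atom num]]]]] . [Expr [Term [Factor [Prim [Atom num]]]]]]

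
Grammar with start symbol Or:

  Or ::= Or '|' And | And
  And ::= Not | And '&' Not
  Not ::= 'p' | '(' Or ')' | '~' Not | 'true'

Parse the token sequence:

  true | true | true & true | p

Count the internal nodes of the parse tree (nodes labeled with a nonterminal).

14

[Or [Or [Or [Or [And [Not true]]] | [And [Not true]]] | [And [And [Not true]] & [Not true]]] | [And [Not p]]]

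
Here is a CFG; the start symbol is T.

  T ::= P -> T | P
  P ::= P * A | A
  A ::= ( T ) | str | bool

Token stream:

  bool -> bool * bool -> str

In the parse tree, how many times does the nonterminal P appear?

4

[T [P [A bool]] -> [T [P [P [A bool]] * [A bool]] -> [T [P [A str]]]]]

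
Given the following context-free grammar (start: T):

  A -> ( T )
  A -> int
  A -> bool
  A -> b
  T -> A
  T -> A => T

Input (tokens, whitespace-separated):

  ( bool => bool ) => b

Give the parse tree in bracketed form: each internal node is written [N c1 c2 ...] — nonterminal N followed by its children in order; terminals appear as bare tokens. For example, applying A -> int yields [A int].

[T [A ( [T [A bool] => [T [A bool]]] )] => [T [A b]]]

T
A => T
( T ) => T
( A => T ) => T
( bool => T ) => T
( bool => A ) => T
( bool => bool ) => T
( bool => bool ) => A
( bool => bool ) => b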